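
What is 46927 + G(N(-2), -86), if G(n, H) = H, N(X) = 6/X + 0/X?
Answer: 46841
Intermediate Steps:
N(X) = 6/X (N(X) = 6/X + 0 = 6/X)
46927 + G(N(-2), -86) = 46927 - 86 = 46841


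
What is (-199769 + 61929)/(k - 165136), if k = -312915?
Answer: 137840/478051 ≈ 0.28834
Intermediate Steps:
(-199769 + 61929)/(k - 165136) = (-199769 + 61929)/(-312915 - 165136) = -137840/(-478051) = -137840*(-1/478051) = 137840/478051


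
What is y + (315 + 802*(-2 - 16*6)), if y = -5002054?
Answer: -5080335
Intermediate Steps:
y + (315 + 802*(-2 - 16*6)) = -5002054 + (315 + 802*(-2 - 16*6)) = -5002054 + (315 + 802*(-2 - 96)) = -5002054 + (315 + 802*(-98)) = -5002054 + (315 - 78596) = -5002054 - 78281 = -5080335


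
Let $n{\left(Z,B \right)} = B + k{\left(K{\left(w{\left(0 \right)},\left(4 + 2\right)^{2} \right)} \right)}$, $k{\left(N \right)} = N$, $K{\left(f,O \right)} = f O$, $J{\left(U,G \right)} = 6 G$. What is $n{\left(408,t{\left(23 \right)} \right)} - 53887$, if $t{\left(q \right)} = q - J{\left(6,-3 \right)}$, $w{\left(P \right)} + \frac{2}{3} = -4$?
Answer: $-54014$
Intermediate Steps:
$w{\left(P \right)} = - \frac{14}{3}$ ($w{\left(P \right)} = - \frac{2}{3} - 4 = - \frac{14}{3}$)
$t{\left(q \right)} = 18 + q$ ($t{\left(q \right)} = q - 6 \left(-3\right) = q - -18 = q + 18 = 18 + q$)
$K{\left(f,O \right)} = O f$
$n{\left(Z,B \right)} = -168 + B$ ($n{\left(Z,B \right)} = B + \left(4 + 2\right)^{2} \left(- \frac{14}{3}\right) = B + 6^{2} \left(- \frac{14}{3}\right) = B + 36 \left(- \frac{14}{3}\right) = B - 168 = -168 + B$)
$n{\left(408,t{\left(23 \right)} \right)} - 53887 = \left(-168 + \left(18 + 23\right)\right) - 53887 = \left(-168 + 41\right) - 53887 = -127 - 53887 = -54014$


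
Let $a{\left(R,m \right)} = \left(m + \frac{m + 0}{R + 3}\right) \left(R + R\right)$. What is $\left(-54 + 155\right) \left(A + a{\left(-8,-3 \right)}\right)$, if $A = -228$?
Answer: $- \frac{95748}{5} \approx -19150.0$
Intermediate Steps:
$a{\left(R,m \right)} = 2 R \left(m + \frac{m}{3 + R}\right)$ ($a{\left(R,m \right)} = \left(m + \frac{m}{3 + R}\right) 2 R = 2 R \left(m + \frac{m}{3 + R}\right)$)
$\left(-54 + 155\right) \left(A + a{\left(-8,-3 \right)}\right) = \left(-54 + 155\right) \left(-228 + 2 \left(-8\right) \left(-3\right) \frac{1}{3 - 8} \left(4 - 8\right)\right) = 101 \left(-228 + 2 \left(-8\right) \left(-3\right) \frac{1}{-5} \left(-4\right)\right) = 101 \left(-228 + 2 \left(-8\right) \left(-3\right) \left(- \frac{1}{5}\right) \left(-4\right)\right) = 101 \left(-228 + \frac{192}{5}\right) = 101 \left(- \frac{948}{5}\right) = - \frac{95748}{5}$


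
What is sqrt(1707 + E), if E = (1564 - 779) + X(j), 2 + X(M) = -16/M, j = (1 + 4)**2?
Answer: 29*sqrt(74)/5 ≈ 49.893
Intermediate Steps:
j = 25 (j = 5**2 = 25)
X(M) = -2 - 16/M
E = 19559/25 (E = (1564 - 779) + (-2 - 16/25) = 785 + (-2 - 16*1/25) = 785 + (-2 - 16/25) = 785 - 66/25 = 19559/25 ≈ 782.36)
sqrt(1707 + E) = sqrt(1707 + 19559/25) = sqrt(62234/25) = 29*sqrt(74)/5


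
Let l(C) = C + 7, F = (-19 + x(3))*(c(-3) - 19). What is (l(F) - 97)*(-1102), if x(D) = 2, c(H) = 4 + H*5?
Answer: -462840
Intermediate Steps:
c(H) = 4 + 5*H
F = 510 (F = (-19 + 2)*((4 + 5*(-3)) - 19) = -17*((4 - 15) - 19) = -17*(-11 - 19) = -17*(-30) = 510)
l(C) = 7 + C
(l(F) - 97)*(-1102) = ((7 + 510) - 97)*(-1102) = (517 - 97)*(-1102) = 420*(-1102) = -462840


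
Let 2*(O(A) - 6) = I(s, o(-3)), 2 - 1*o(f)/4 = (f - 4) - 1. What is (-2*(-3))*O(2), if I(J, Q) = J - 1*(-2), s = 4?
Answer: 54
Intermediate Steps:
o(f) = 28 - 4*f (o(f) = 8 - 4*((f - 4) - 1) = 8 - 4*((-4 + f) - 1) = 8 - 4*(-5 + f) = 8 + (20 - 4*f) = 28 - 4*f)
I(J, Q) = 2 + J (I(J, Q) = J + 2 = 2 + J)
O(A) = 9 (O(A) = 6 + (2 + 4)/2 = 6 + (1/2)*6 = 6 + 3 = 9)
(-2*(-3))*O(2) = -2*(-3)*9 = 6*9 = 54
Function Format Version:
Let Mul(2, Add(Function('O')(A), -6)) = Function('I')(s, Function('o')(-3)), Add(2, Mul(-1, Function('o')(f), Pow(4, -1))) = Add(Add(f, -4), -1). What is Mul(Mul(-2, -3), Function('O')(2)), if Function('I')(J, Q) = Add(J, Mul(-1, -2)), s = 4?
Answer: 54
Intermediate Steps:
Function('o')(f) = Add(28, Mul(-4, f)) (Function('o')(f) = Add(8, Mul(-4, Add(Add(f, -4), -1))) = Add(8, Mul(-4, Add(Add(-4, f), -1))) = Add(8, Mul(-4, Add(-5, f))) = Add(8, Add(20, Mul(-4, f))) = Add(28, Mul(-4, f)))
Function('I')(J, Q) = Add(2, J) (Function('I')(J, Q) = Add(J, 2) = Add(2, J))
Function('O')(A) = 9 (Function('O')(A) = Add(6, Mul(Rational(1, 2), Add(2, 4))) = Add(6, Mul(Rational(1, 2), 6)) = Add(6, 3) = 9)
Mul(Mul(-2, -3), Function('O')(2)) = Mul(Mul(-2, -3), 9) = Mul(6, 9) = 54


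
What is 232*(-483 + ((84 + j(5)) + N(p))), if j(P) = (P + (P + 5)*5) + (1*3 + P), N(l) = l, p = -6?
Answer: -79344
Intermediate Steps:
j(P) = 28 + 7*P (j(P) = (P + (5 + P)*5) + (3 + P) = (P + (25 + 5*P)) + (3 + P) = (25 + 6*P) + (3 + P) = 28 + 7*P)
232*(-483 + ((84 + j(5)) + N(p))) = 232*(-483 + ((84 + (28 + 7*5)) - 6)) = 232*(-483 + ((84 + (28 + 35)) - 6)) = 232*(-483 + ((84 + 63) - 6)) = 232*(-483 + (147 - 6)) = 232*(-483 + 141) = 232*(-342) = -79344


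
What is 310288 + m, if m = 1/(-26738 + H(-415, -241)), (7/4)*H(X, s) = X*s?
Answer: 66058453479/212894 ≈ 3.1029e+5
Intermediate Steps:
H(X, s) = 4*X*s/7 (H(X, s) = 4*(X*s)/7 = 4*X*s/7)
m = 7/212894 (m = 1/(-26738 + (4/7)*(-415)*(-241)) = 1/(-26738 + 400060/7) = 1/(212894/7) = 7/212894 ≈ 3.2880e-5)
310288 + m = 310288 + 7/212894 = 66058453479/212894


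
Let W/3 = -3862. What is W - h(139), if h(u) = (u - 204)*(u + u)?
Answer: 6484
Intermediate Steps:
W = -11586 (W = 3*(-3862) = -11586)
h(u) = 2*u*(-204 + u) (h(u) = (-204 + u)*(2*u) = 2*u*(-204 + u))
W - h(139) = -11586 - 2*139*(-204 + 139) = -11586 - 2*139*(-65) = -11586 - 1*(-18070) = -11586 + 18070 = 6484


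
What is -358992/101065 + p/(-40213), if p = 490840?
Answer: -64042889896/4064126845 ≈ -15.758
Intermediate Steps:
-358992/101065 + p/(-40213) = -358992/101065 + 490840/(-40213) = -358992*1/101065 + 490840*(-1/40213) = -358992/101065 - 490840/40213 = -64042889896/4064126845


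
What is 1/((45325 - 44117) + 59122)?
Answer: 1/60330 ≈ 1.6576e-5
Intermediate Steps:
1/((45325 - 44117) + 59122) = 1/(1208 + 59122) = 1/60330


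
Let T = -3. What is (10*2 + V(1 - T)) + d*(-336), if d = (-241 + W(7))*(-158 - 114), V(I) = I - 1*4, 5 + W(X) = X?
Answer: -21842668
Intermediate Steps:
W(X) = -5 + X
V(I) = -4 + I (V(I) = I - 4 = -4 + I)
d = 65008 (d = (-241 + (-5 + 7))*(-158 - 114) = (-241 + 2)*(-272) = -239*(-272) = 65008)
(10*2 + V(1 - T)) + d*(-336) = (10*2 + (-4 + (1 - 1*(-3)))) + 65008*(-336) = (20 + (-4 + (1 + 3))) - 21842688 = (20 + (-4 + 4)) - 21842688 = (20 + 0) - 21842688 = 20 - 21842688 = -21842668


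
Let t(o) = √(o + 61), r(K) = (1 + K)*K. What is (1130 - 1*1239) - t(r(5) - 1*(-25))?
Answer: -109 - 2*√29 ≈ -119.77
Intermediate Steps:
r(K) = K*(1 + K)
t(o) = √(61 + o)
(1130 - 1*1239) - t(r(5) - 1*(-25)) = (1130 - 1*1239) - √(61 + (5*(1 + 5) - 1*(-25))) = (1130 - 1239) - √(61 + (5*6 + 25)) = -109 - √(61 + (30 + 25)) = -109 - √(61 + 55) = -109 - √116 = -109 - 2*√29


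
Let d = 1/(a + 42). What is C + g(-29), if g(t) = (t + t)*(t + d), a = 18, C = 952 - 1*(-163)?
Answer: 83881/30 ≈ 2796.0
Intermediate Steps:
C = 1115 (C = 952 + 163 = 1115)
d = 1/60 (d = 1/(18 + 42) = 1/60 ≈ 0.016667)
g(t) = 2*t*(1/60 + t) (g(t) = (t + t)*(t + 1/60) = (2*t)*(1/60 + t) = 2*t*(1/60 + t))
C + g(-29) = 1115 + (1/30)*(-29)*(1 + 60*(-29)) = 1115 + (1/30)*(-29)*(1 - 1740) = 1115 + (1/30)*(-29)*(-1739) = 1115 + 50431/30 = 83881/30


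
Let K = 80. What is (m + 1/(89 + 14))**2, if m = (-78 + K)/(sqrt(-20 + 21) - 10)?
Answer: 38809/859329 ≈ 0.045162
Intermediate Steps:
m = -2/9 (m = (-78 + 80)/(sqrt(-20 + 21) - 10) = 2/(sqrt(1) - 10) = 2/(1 - 10) = 2/(-9) = 2*(-1/9) = -2/9 ≈ -0.22222)
(m + 1/(89 + 14))**2 = (-2/9 + 1/(89 + 14))**2 = (-2/9 + 1/103)**2 = (-197/927)**2 = 38809/859329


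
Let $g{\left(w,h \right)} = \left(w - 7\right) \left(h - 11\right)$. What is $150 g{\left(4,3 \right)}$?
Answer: $3600$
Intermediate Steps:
$g{\left(w,h \right)} = \left(-11 + h\right) \left(-7 + w\right)$ ($g{\left(w,h \right)} = \left(-7 + w\right) \left(-11 + h\right) = \left(-11 + h\right) \left(-7 + w\right)$)
$150 g{\left(4,3 \right)} = 150 \left(77 - 44 - 21 + 3 \cdot 4\right) = 150 \left(77 - 44 - 21 + 12\right) = 150 \cdot 24 = 3600$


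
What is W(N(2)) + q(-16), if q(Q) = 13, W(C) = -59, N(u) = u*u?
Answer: -46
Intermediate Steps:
N(u) = u²
W(N(2)) + q(-16) = -59 + 13 = -46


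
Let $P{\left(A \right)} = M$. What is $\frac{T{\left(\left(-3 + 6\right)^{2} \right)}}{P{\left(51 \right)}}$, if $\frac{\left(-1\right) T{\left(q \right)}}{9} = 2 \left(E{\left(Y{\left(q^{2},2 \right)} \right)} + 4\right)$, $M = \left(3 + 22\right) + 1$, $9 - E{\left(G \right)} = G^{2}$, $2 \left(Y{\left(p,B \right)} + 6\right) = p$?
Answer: $\frac{42381}{52} \approx 815.02$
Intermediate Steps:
$Y{\left(p,B \right)} = -6 + \frac{p}{2}$
$E{\left(G \right)} = 9 - G^{2}$
$M = 26$ ($M = 25 + 1 = 26$)
$P{\left(A \right)} = 26$
$T{\left(q \right)} = -234 + 18 \left(-6 + \frac{q^{2}}{2}\right)^{2}$ ($T{\left(q \right)} = - 9 \cdot 2 \left(\left(9 - \left(-6 + \frac{q^{2}}{2}\right)^{2}\right) + 4\right) = - 9 \cdot 2 \left(13 - \left(-6 + \frac{q^{2}}{2}\right)^{2}\right) = - 9 \left(26 - 2 \left(-6 + \frac{q^{2}}{2}\right)^{2}\right) = -234 + 18 \left(-6 + \frac{q^{2}}{2}\right)^{2}$)
$\frac{T{\left(\left(-3 + 6\right)^{2} \right)}}{P{\left(51 \right)}} = \frac{-234 + \frac{9 \left(-12 + \left(\left(-3 + 6\right)^{2}\right)^{2}\right)^{2}}{2}}{26} = \left(-234 + \frac{9 \left(-12 + \left(3^{2}\right)^{2}\right)^{2}}{2}\right) \frac{1}{26} = \left(-234 + \frac{9 \left(-12 + 9^{2}\right)^{2}}{2}\right) \frac{1}{26} = \left(-234 + \frac{9 \left(-12 + 81\right)^{2}}{2}\right) \frac{1}{26} = \left(-234 + \frac{9 \cdot 69^{2}}{2}\right) \frac{1}{26} = \left(-234 + \frac{9}{2} \cdot 4761\right) \frac{1}{26} = \left(-234 + \frac{42849}{2}\right) \frac{1}{26} = \frac{42381}{2} \cdot \frac{1}{26} = \frac{42381}{52}$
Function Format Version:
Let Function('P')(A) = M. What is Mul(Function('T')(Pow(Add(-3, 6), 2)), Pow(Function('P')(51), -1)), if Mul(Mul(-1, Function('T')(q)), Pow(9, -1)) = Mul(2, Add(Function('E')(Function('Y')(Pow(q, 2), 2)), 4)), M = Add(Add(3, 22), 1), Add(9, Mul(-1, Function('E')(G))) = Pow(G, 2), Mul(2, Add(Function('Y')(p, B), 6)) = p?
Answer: Rational(42381, 52) ≈ 815.02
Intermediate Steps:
Function('Y')(p, B) = Add(-6, Mul(Rational(1, 2), p))
Function('E')(G) = Add(9, Mul(-1, Pow(G, 2)))
M = 26 (M = Add(25, 1) = 26)
Function('P')(A) = 26
Function('T')(q) = Add(-234, Mul(18, Pow(Add(-6, Mul(Rational(1, 2), Pow(q, 2))), 2))) (Function('T')(q) = Mul(-9, Mul(2, Add(Add(9, Mul(-1, Pow(Add(-6, Mul(Rational(1, 2), Pow(q, 2))), 2))), 4))) = Mul(-9, Mul(2, Add(13, Mul(-1, Pow(Add(-6, Mul(Rational(1, 2), Pow(q, 2))), 2))))) = Mul(-9, Add(26, Mul(-2, Pow(Add(-6, Mul(Rational(1, 2), Pow(q, 2))), 2)))) = Add(-234, Mul(18, Pow(Add(-6, Mul(Rational(1, 2), Pow(q, 2))), 2))))
Mul(Function('T')(Pow(Add(-3, 6), 2)), Pow(Function('P')(51), -1)) = Mul(Add(-234, Mul(Rational(9, 2), Pow(Add(-12, Pow(Pow(Add(-3, 6), 2), 2)), 2))), Pow(26, -1)) = Mul(Add(-234, Mul(Rational(9, 2), Pow(Add(-12, Pow(Pow(3, 2), 2)), 2))), Rational(1, 26)) = Mul(Add(-234, Mul(Rational(9, 2), Pow(Add(-12, Pow(9, 2)), 2))), Rational(1, 26)) = Mul(Add(-234, Mul(Rational(9, 2), Pow(Add(-12, 81), 2))), Rational(1, 26)) = Mul(Add(-234, Mul(Rational(9, 2), Pow(69, 2))), Rational(1, 26)) = Mul(Add(-234, Mul(Rational(9, 2), 4761)), Rational(1, 26)) = Mul(Add(-234, Rational(42849, 2)), Rational(1, 26)) = Mul(Rational(42381, 2), Rational(1, 26)) = Rational(42381, 52)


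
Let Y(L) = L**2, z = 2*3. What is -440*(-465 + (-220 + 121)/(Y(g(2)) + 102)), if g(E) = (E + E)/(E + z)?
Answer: 83855640/409 ≈ 2.0503e+5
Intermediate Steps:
z = 6
g(E) = 2*E/(6 + E) (g(E) = (E + E)/(E + 6) = (2*E)/(6 + E) = 2*E/(6 + E))
-440*(-465 + (-220 + 121)/(Y(g(2)) + 102)) = -440*(-465 + (-220 + 121)/((2*2/(6 + 2))**2 + 102)) = -440*(-465 - 99/((2*2/8)**2 + 102)) = -440*(-465 - 99/((2*2*(1/8))**2 + 102)) = -440*(-465 - 99/((1/2)**2 + 102)) = -440*(-465 - 99/(1/4 + 102)) = -440*(-465 - 99/409/4) = -440*(-465 - 99*4/409) = -440*(-465 - 396/409) = -440*(-190581/409) = 83855640/409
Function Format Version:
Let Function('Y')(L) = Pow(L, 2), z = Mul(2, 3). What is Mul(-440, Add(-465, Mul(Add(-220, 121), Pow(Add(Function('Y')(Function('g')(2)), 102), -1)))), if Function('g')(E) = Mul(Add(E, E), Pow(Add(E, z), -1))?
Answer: Rational(83855640, 409) ≈ 2.0503e+5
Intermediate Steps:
z = 6
Function('g')(E) = Mul(2, E, Pow(Add(6, E), -1)) (Function('g')(E) = Mul(Add(E, E), Pow(Add(E, 6), -1)) = Mul(Mul(2, E), Pow(Add(6, E), -1)) = Mul(2, E, Pow(Add(6, E), -1)))
Mul(-440, Add(-465, Mul(Add(-220, 121), Pow(Add(Function('Y')(Function('g')(2)), 102), -1)))) = Mul(-440, Add(-465, Mul(Add(-220, 121), Pow(Add(Pow(Mul(2, 2, Pow(Add(6, 2), -1)), 2), 102), -1)))) = Mul(-440, Add(-465, Mul(-99, Pow(Add(Pow(Mul(2, 2, Pow(8, -1)), 2), 102), -1)))) = Mul(-440, Add(-465, Mul(-99, Pow(Add(Pow(Mul(2, 2, Rational(1, 8)), 2), 102), -1)))) = Mul(-440, Add(-465, Mul(-99, Pow(Add(Pow(Rational(1, 2), 2), 102), -1)))) = Mul(-440, Add(-465, Mul(-99, Pow(Add(Rational(1, 4), 102), -1)))) = Mul(-440, Add(-465, Mul(-99, Pow(Rational(409, 4), -1)))) = Mul(-440, Add(-465, Mul(-99, Rational(4, 409)))) = Mul(-440, Add(-465, Rational(-396, 409))) = Mul(-440, Rational(-190581, 409)) = Rational(83855640, 409)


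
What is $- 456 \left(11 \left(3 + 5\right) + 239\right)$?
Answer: $-149112$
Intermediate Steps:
$- 456 \left(11 \left(3 + 5\right) + 239\right) = - 456 \left(11 \cdot 8 + 239\right) = - 456 \left(88 + 239\right) = \left(-456\right) 327 = -149112$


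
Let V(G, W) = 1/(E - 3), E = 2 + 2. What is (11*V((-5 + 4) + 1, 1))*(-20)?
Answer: -220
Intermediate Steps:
E = 4
V(G, W) = 1 (V(G, W) = 1/(4 - 3) = 1/1 = 1)
(11*V((-5 + 4) + 1, 1))*(-20) = (11*1)*(-20) = 11*(-20) = -220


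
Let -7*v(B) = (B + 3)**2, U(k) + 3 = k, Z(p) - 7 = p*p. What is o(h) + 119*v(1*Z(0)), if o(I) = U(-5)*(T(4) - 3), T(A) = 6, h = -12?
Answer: -1724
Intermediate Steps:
Z(p) = 7 + p**2 (Z(p) = 7 + p*p = 7 + p**2)
U(k) = -3 + k
o(I) = -24 (o(I) = (-3 - 5)*(6 - 3) = -8*3 = -24)
v(B) = -(3 + B)**2/7 (v(B) = -(B + 3)**2/7 = -(3 + B)**2/7)
o(h) + 119*v(1*Z(0)) = -24 + 119*(-(3 + 1*(7 + 0**2))**2/7) = -24 + 119*(-(3 + 1*(7 + 0))**2/7) = -24 + 119*(-(3 + 1*7)**2/7) = -24 + 119*(-(3 + 7)**2/7) = -24 + 119*(-1/7*10**2) = -24 + 119*(-1/7*100) = -24 + 119*(-100/7) = -24 - 1700 = -1724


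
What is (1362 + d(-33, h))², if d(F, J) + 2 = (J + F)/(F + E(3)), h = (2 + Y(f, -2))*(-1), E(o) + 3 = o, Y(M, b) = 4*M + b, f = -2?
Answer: 2016459025/1089 ≈ 1.8517e+6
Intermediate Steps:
Y(M, b) = b + 4*M
E(o) = -3 + o
h = 8 (h = (2 + (-2 + 4*(-2)))*(-1) = (2 + (-2 - 8))*(-1) = (2 - 10)*(-1) = -8*(-1) = 8)
d(F, J) = -2 + (F + J)/F (d(F, J) = -2 + (J + F)/(F + (-3 + 3)) = -2 + (F + J)/(F + 0) = -2 + (F + J)/F)
(1362 + d(-33, h))² = (1362 + (8 - 1*(-33))/(-33))² = (1362 - (8 + 33)/33)² = (1362 - 1/33*41)² = (1362 - 41/33)² = (44905/33)² = 2016459025/1089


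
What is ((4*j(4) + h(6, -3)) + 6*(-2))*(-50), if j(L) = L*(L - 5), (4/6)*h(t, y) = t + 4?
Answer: 650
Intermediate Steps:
h(t, y) = 6 + 3*t/2 (h(t, y) = 3*(t + 4)/2 = 3*(4 + t)/2 = 6 + 3*t/2)
j(L) = L*(-5 + L)
((4*j(4) + h(6, -3)) + 6*(-2))*(-50) = ((4*(4*(-5 + 4)) + (6 + (3/2)*6)) + 6*(-2))*(-50) = ((4*(4*(-1)) + (6 + 9)) - 12)*(-50) = ((4*(-4) + 15) - 12)*(-50) = ((-16 + 15) - 12)*(-50) = (-1 - 12)*(-50) = -13*(-50) = 650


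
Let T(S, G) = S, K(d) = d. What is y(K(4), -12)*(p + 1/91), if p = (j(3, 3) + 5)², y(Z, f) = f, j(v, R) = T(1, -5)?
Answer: -39324/91 ≈ -432.13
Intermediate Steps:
j(v, R) = 1
p = 36 (p = (1 + 5)² = 6² = 36)
y(K(4), -12)*(p + 1/91) = -12*(36 + 1/91) = -12*3277/91 = -39324/91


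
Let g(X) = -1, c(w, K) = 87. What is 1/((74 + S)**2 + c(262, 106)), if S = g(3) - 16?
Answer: 1/3336 ≈ 0.00029976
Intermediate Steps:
S = -17 (S = -1 - 16 = -17)
1/((74 + S)**2 + c(262, 106)) = 1/((74 - 17)**2 + 87) = 1/(57**2 + 87) = 1/(3249 + 87) = 1/3336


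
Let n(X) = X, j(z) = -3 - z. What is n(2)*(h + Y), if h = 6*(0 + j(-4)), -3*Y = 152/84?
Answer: 680/63 ≈ 10.794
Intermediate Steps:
Y = -38/63 (Y = -152/(3*84) = -1/3*38/21 = -38/63 ≈ -0.60317)
h = 6 (h = 6*(0 + (-3 - 1*(-4))) = 6*(0 + (-3 + 4)) = 6*(0 + 1) = 6*1 = 6)
n(2)*(h + Y) = 2*(6 - 38/63) = 2*(340/63) = 680/63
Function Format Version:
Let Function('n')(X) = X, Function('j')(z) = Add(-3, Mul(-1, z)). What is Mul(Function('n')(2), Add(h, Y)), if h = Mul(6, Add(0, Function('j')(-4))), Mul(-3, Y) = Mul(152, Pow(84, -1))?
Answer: Rational(680, 63) ≈ 10.794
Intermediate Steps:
Y = Rational(-38, 63) (Y = Mul(Rational(-1, 3), Mul(152, Pow(84, -1))) = Mul(Rational(-1, 3), Mul(152, Rational(1, 84))) = Mul(Rational(-1, 3), Rational(38, 21)) = Rational(-38, 63) ≈ -0.60317)
h = 6 (h = Mul(6, Add(0, Add(-3, Mul(-1, -4)))) = Mul(6, Add(0, Add(-3, 4))) = Mul(6, Add(0, 1)) = Mul(6, 1) = 6)
Mul(Function('n')(2), Add(h, Y)) = Mul(2, Add(6, Rational(-38, 63))) = Mul(2, Rational(340, 63)) = Rational(680, 63)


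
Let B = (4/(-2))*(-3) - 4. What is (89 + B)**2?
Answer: 8281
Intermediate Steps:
B = 2 (B = (4*(-1/2))*(-3) - 4 = -2*(-3) - 4 = 6 - 4 = 2)
(89 + B)**2 = (89 + 2)**2 = 91**2 = 8281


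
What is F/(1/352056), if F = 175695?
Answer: 61854478920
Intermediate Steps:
F/(1/352056) = 175695/(1/352056) = 175695*352056 = 61854478920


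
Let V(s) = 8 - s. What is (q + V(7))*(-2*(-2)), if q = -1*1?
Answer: 0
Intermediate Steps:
q = -1
(q + V(7))*(-2*(-2)) = (-1 + (8 - 1*7))*(-2*(-2)) = (-1 + (8 - 7))*4 = (-1 + 1)*4 = 0*4 = 0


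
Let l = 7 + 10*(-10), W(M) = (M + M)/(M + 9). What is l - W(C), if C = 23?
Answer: -1511/16 ≈ -94.438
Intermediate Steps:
W(M) = 2*M/(9 + M) (W(M) = (2*M)/(9 + M) = 2*M/(9 + M))
l = -93 (l = 7 - 100 = -93)
l - W(C) = -93 - 2*23/(9 + 23) = -93 - 2*23/32 = -93 - 1*23/16 = -93 - 23/16 = -1511/16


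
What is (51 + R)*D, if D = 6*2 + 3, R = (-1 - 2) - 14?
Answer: 510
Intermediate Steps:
R = -17 (R = -3 - 14 = -17)
D = 15 (D = 12 + 3 = 15)
(51 + R)*D = (51 - 17)*15 = 34*15 = 510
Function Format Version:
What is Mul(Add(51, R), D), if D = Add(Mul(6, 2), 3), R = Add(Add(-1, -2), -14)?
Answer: 510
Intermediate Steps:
R = -17 (R = Add(-3, -14) = -17)
D = 15 (D = Add(12, 3) = 15)
Mul(Add(51, R), D) = Mul(Add(51, -17), 15) = Mul(34, 15) = 510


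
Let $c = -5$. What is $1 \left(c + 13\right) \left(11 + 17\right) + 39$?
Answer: $263$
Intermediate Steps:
$1 \left(c + 13\right) \left(11 + 17\right) + 39 = 1 \left(-5 + 13\right) \left(11 + 17\right) + 39 = 1 \cdot 8 \cdot 28 + 39 = 1 \cdot 224 + 39 = 224 + 39 = 263$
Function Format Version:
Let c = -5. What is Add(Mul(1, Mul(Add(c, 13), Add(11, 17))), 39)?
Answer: 263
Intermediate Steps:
Add(Mul(1, Mul(Add(c, 13), Add(11, 17))), 39) = Add(Mul(1, Mul(Add(-5, 13), Add(11, 17))), 39) = Add(Mul(1, Mul(8, 28)), 39) = Add(Mul(1, 224), 39) = Add(224, 39) = 263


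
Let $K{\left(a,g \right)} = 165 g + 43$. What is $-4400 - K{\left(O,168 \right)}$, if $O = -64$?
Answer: $-32163$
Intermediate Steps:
$K{\left(a,g \right)} = 43 + 165 g$
$-4400 - K{\left(O,168 \right)} = -4400 - \left(43 + 165 \cdot 168\right) = -4400 - \left(43 + 27720\right) = -4400 - 27763 = -32163$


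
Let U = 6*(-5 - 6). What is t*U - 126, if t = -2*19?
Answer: 2382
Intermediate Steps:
t = -38
U = -66 (U = 6*(-11) = -66)
t*U - 126 = -38*(-66) - 126 = 2508 - 126 = 2382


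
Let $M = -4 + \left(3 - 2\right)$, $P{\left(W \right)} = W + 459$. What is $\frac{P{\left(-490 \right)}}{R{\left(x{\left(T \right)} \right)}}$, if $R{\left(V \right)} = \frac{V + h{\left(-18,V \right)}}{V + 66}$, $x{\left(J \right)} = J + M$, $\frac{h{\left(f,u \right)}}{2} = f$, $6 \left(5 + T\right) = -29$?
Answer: $\frac{9889}{293} \approx 33.751$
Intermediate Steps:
$T = - \frac{59}{6}$ ($T = -5 + \frac{1}{6} \left(-29\right) = -5 - \frac{29}{6} = - \frac{59}{6} \approx -9.8333$)
$h{\left(f,u \right)} = 2 f$
$P{\left(W \right)} = 459 + W$
$M = -3$ ($M = -4 + \left(3 - 2\right) = -4 + 1 = -3$)
$x{\left(J \right)} = -3 + J$ ($x{\left(J \right)} = J - 3 = -3 + J$)
$R{\left(V \right)} = \frac{-36 + V}{66 + V}$ ($R{\left(V \right)} = \frac{V + 2 \left(-18\right)}{V + 66} = \frac{V - 36}{66 + V} = \frac{-36 + V}{66 + V}$)
$\frac{P{\left(-490 \right)}}{R{\left(x{\left(T \right)} \right)}} = \frac{459 - 490}{\frac{1}{66 - \frac{77}{6}} \left(-36 - \frac{77}{6}\right)} = - \frac{31}{\frac{1}{66 - \frac{77}{6}} \left(-36 - \frac{77}{6}\right)} = - \frac{31}{\frac{1}{\frac{319}{6}} \left(- \frac{293}{6}\right)} = - \frac{31}{\frac{6}{319} \left(- \frac{293}{6}\right)} = - \frac{31}{- \frac{293}{319}} = \left(-31\right) \left(- \frac{319}{293}\right) = \frac{9889}{293}$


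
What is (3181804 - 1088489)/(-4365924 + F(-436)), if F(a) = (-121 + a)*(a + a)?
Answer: -418663/776044 ≈ -0.53948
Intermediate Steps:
F(a) = 2*a*(-121 + a) (F(a) = (-121 + a)*(2*a) = 2*a*(-121 + a))
(3181804 - 1088489)/(-4365924 + F(-436)) = (3181804 - 1088489)/(-4365924 + 2*(-436)*(-121 - 436)) = 2093315/(-4365924 + 2*(-436)*(-557)) = 2093315/(-4365924 + 485704) = 2093315/(-3880220) = 2093315*(-1/3880220) = -418663/776044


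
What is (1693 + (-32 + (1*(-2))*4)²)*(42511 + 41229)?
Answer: 275755820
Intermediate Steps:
(1693 + (-32 + (1*(-2))*4)²)*(42511 + 41229) = (1693 + (-32 - 2*4)²)*83740 = (1693 + (-32 - 8)²)*83740 = (1693 + (-40)²)*83740 = (1693 + 1600)*83740 = 3293*83740 = 275755820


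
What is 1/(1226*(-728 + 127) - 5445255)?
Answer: -1/6182081 ≈ -1.6176e-7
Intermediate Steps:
1/(1226*(-728 + 127) - 5445255) = 1/(1226*(-601) - 5445255) = 1/(-736826 - 5445255) = 1/(-6182081) = -1/6182081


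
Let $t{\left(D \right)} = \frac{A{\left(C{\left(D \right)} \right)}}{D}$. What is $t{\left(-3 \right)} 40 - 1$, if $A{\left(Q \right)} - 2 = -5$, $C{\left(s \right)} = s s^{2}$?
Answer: $39$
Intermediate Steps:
$C{\left(s \right)} = s^{3}$
$A{\left(Q \right)} = -3$ ($A{\left(Q \right)} = 2 - 5 = -3$)
$t{\left(D \right)} = - \frac{3}{D}$
$t{\left(-3 \right)} 40 - 1 = - \frac{3}{-3} \cdot 40 - 1 = \left(-3\right) \left(- \frac{1}{3}\right) 40 - 1 = 1 \cdot 40 - 1 = 40 - 1 = 39$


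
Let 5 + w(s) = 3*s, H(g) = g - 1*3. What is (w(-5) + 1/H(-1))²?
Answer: 6561/16 ≈ 410.06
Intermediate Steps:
H(g) = -3 + g (H(g) = g - 3 = -3 + g)
w(s) = -5 + 3*s
(w(-5) + 1/H(-1))² = ((-5 + 3*(-5)) + 1/(-3 - 1))² = ((-5 - 15) + 1/(-4))² = (-20 - ¼)² = (-81/4)² = 6561/16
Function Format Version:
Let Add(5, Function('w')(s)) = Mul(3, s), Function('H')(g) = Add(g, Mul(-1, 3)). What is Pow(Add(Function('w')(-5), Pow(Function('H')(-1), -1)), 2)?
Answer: Rational(6561, 16) ≈ 410.06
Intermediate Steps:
Function('H')(g) = Add(-3, g) (Function('H')(g) = Add(g, -3) = Add(-3, g))
Function('w')(s) = Add(-5, Mul(3, s))
Pow(Add(Function('w')(-5), Pow(Function('H')(-1), -1)), 2) = Pow(Add(Add(-5, Mul(3, -5)), Pow(Add(-3, -1), -1)), 2) = Pow(Add(Add(-5, -15), Pow(-4, -1)), 2) = Pow(Add(-20, Rational(-1, 4)), 2) = Pow(Rational(-81, 4), 2) = Rational(6561, 16)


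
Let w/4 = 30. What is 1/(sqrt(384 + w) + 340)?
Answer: 85/28774 - 3*sqrt(14)/57548 ≈ 0.0027590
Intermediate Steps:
w = 120 (w = 4*30 = 120)
1/(sqrt(384 + w) + 340) = 1/(sqrt(384 + 120) + 340) = 1/(sqrt(504) + 340) = 1/(6*sqrt(14) + 340) = 1/(340 + 6*sqrt(14))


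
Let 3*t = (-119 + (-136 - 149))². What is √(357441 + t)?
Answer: √3706617/3 ≈ 641.75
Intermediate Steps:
t = 163216/3 (t = (-119 + (-136 - 149))²/3 = (-119 - 285)²/3 = (⅓)*(-404)² = (⅓)*163216 = 163216/3 ≈ 54405.)
√(357441 + t) = √(357441 + 163216/3) = √(1235539/3) = √3706617/3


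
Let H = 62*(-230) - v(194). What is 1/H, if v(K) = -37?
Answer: -1/14223 ≈ -7.0309e-5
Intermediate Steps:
H = -14223 (H = 62*(-230) - 1*(-37) = -14260 + 37 = -14223)
1/H = 1/(-14223) = -1/14223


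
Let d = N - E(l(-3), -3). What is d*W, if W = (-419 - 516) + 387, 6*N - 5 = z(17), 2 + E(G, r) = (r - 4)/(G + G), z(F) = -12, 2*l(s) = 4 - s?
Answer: -3014/3 ≈ -1004.7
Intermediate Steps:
l(s) = 2 - s/2 (l(s) = (4 - s)/2 = 2 - s/2)
E(G, r) = -2 + (-4 + r)/(2*G) (E(G, r) = -2 + (r - 4)/(G + G) = -2 + (-4 + r)/((2*G)) = -2 + (-4 + r)*(1/(2*G)) = -2 + (-4 + r)/(2*G))
N = -7/6 (N = ⅚ + (⅙)*(-12) = ⅚ - 2 = -7/6 ≈ -1.1667)
d = 11/6 (d = -7/6 - (-4 - 3 - 4*(2 - ½*(-3)))/(2*(2 - ½*(-3))) = -7/6 - (-4 - 3 - 4*(2 + 3/2))/(2*(2 + 3/2)) = -7/6 - (-4 - 3 - 4*7/2)/(2*7/2) = -7/6 - 2*(-4 - 3 - 14)/(2*7) = -7/6 - 2*(-21)/(2*7) = -7/6 - 1*(-3) = -7/6 + 3 = 11/6 ≈ 1.8333)
W = -548 (W = -935 + 387 = -548)
d*W = (11/6)*(-548) = -3014/3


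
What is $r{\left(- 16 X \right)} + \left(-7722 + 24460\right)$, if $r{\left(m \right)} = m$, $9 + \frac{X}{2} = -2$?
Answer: $17090$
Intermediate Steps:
$X = -22$ ($X = -18 + 2 \left(-2\right) = -18 - 4 = -22$)
$r{\left(- 16 X \right)} + \left(-7722 + 24460\right) = \left(-16\right) \left(-22\right) + \left(-7722 + 24460\right) = 352 + 16738 = 17090$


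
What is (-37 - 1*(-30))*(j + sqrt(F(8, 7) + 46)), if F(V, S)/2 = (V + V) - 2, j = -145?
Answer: 1015 - 7*sqrt(74) ≈ 954.78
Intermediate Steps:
F(V, S) = -4 + 4*V (F(V, S) = 2*((V + V) - 2) = 2*(2*V - 2) = 2*(-2 + 2*V) = -4 + 4*V)
(-37 - 1*(-30))*(j + sqrt(F(8, 7) + 46)) = (-37 - 1*(-30))*(-145 + sqrt((-4 + 4*8) + 46)) = (-37 + 30)*(-145 + sqrt((-4 + 32) + 46)) = -7*(-145 + sqrt(28 + 46)) = -7*(-145 + sqrt(74)) = 1015 - 7*sqrt(74)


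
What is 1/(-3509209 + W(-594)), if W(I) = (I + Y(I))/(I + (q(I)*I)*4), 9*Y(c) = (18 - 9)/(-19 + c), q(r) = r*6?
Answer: -5190559110/18214756744208113 ≈ -2.8496e-7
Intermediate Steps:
q(r) = 6*r
Y(c) = 1/(-19 + c) (Y(c) = ((18 - 9)/(-19 + c))/9 = (9/(-19 + c))/9 = 1/(-19 + c))
W(I) = (I + 1/(-19 + I))/(I + 24*I²) (W(I) = (I + 1/(-19 + I))/(I + ((6*I)*I)*4) = (I + 1/(-19 + I))/(I + (6*I²)*4) = (I + 1/(-19 + I))/(I + 24*I²))
1/(-3509209 + W(-594)) = 1/(-3509209 + (1 - 594*(-19 - 594))/((-594)*(1 + 24*(-594))*(-19 - 594))) = 1/(-3509209 - 1/594*(1 - 594*(-613))/((1 - 14256)*(-613))) = 1/(-3509209 - 1/594*(-1/613)*(1 + 364122)/(-14255)) = 1/(-3509209 - 1/594*(-1/14255)*(-1/613)*364123) = 1/(-3509209 - 364123/5190559110) = 1/(-18214756744208113/5190559110) = -5190559110/18214756744208113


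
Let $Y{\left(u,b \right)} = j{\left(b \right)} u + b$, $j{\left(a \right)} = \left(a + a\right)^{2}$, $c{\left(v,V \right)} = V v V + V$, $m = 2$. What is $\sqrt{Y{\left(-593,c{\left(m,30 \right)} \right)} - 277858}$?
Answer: $2 i \sqrt{1985966707} \approx 89128.0 i$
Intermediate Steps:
$c{\left(v,V \right)} = V + v V^{2}$ ($c{\left(v,V \right)} = v V^{2} + V = V + v V^{2}$)
$j{\left(a \right)} = 4 a^{2}$ ($j{\left(a \right)} = \left(2 a\right)^{2} = 4 a^{2}$)
$Y{\left(u,b \right)} = b + 4 u b^{2}$ ($Y{\left(u,b \right)} = 4 b^{2} u + b = 4 u b^{2} + b = b + 4 u b^{2}$)
$\sqrt{Y{\left(-593,c{\left(m,30 \right)} \right)} - 277858} = \sqrt{30 \left(1 + 30 \cdot 2\right) \left(1 + 4 \cdot 30 \left(1 + 30 \cdot 2\right) \left(-593\right)\right) - 277858} = \sqrt{30 \left(1 + 60\right) \left(1 + 4 \cdot 30 \left(1 + 60\right) \left(-593\right)\right) - 277858} = \sqrt{30 \cdot 61 \left(1 + 4 \cdot 30 \cdot 61 \left(-593\right)\right) - 277858} = \sqrt{1830 \left(1 + 4 \cdot 1830 \left(-593\right)\right) - 277858} = \sqrt{1830 \left(1 - 4340760\right) - 277858} = \sqrt{1830 \left(-4340759\right) - 277858} = \sqrt{-7943588970 - 277858} = \sqrt{-7943866828} = 2 i \sqrt{1985966707}$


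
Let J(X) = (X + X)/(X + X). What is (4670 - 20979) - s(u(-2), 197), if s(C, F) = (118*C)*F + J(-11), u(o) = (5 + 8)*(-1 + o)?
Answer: 890284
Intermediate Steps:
u(o) = -13 + 13*o (u(o) = 13*(-1 + o) = -13 + 13*o)
J(X) = 1 (J(X) = (2*X)/((2*X)) = (2*X)*(1/(2*X)) = 1)
s(C, F) = 1 + 118*C*F (s(C, F) = (118*C)*F + 1 = 118*C*F + 1 = 1 + 118*C*F)
(4670 - 20979) - s(u(-2), 197) = (4670 - 20979) - (1 + 118*(-13 + 13*(-2))*197) = -16309 - (1 + 118*(-13 - 26)*197) = -16309 - (1 + 118*(-39)*197) = -16309 - (1 - 906594) = -16309 - 1*(-906593) = -16309 + 906593 = 890284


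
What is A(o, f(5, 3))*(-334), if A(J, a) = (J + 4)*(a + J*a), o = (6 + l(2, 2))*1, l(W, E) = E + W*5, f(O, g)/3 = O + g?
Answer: -3350688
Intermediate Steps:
f(O, g) = 3*O + 3*g (f(O, g) = 3*(O + g) = 3*O + 3*g)
l(W, E) = E + 5*W
o = 18 (o = (6 + (2 + 5*2))*1 = (6 + (2 + 10))*1 = (6 + 12)*1 = 18*1 = 18)
A(J, a) = (4 + J)*(a + J*a)
A(o, f(5, 3))*(-334) = ((3*5 + 3*3)*(4 + 18² + 5*18))*(-334) = ((15 + 9)*(4 + 324 + 90))*(-334) = (24*418)*(-334) = 10032*(-334) = -3350688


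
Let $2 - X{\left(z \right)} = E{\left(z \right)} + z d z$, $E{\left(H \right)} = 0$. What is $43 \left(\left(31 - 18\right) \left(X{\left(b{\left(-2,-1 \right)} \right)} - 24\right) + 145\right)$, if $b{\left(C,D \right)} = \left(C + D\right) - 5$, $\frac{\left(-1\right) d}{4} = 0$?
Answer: $-6063$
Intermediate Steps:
$d = 0$ ($d = \left(-4\right) 0 = 0$)
$b{\left(C,D \right)} = -5 + C + D$
$X{\left(z \right)} = 2$ ($X{\left(z \right)} = 2 - \left(0 + z 0 z\right) = 2 - \left(0 + z 0\right) = 2 - \left(0 + 0\right) = 2 - 0 = 2 + 0 = 2$)
$43 \left(\left(31 - 18\right) \left(X{\left(b{\left(-2,-1 \right)} \right)} - 24\right) + 145\right) = 43 \left(\left(31 - 18\right) \left(2 - 24\right) + 145\right) = 43 \left(13 \left(-22\right) + 145\right) = 43 \left(-286 + 145\right) = 43 \left(-141\right) = -6063$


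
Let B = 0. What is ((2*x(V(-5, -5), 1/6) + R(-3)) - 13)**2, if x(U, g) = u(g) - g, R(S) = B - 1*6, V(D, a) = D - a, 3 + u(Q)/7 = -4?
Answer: 123904/9 ≈ 13767.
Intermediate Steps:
u(Q) = -49 (u(Q) = -21 + 7*(-4) = -21 - 28 = -49)
R(S) = -6 (R(S) = 0 - 1*6 = 0 - 6 = -6)
x(U, g) = -49 - g
((2*x(V(-5, -5), 1/6) + R(-3)) - 13)**2 = ((2*(-49 - 1/6) - 6) - 13)**2 = ((2*(-295/6) - 6) - 13)**2 = ((-295/3 - 6) - 13)**2 = (-313/3 - 13)**2 = (-352/3)**2 = 123904/9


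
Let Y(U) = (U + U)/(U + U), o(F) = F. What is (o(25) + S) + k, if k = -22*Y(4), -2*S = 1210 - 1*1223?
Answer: 19/2 ≈ 9.5000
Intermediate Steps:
Y(U) = 1 (Y(U) = (2*U)/((2*U)) = (2*U)*(1/(2*U)) = 1)
S = 13/2 (S = -(1210 - 1*1223)/2 = -(1210 - 1223)/2 = -½*(-13) = 13/2 ≈ 6.5000)
k = -22 (k = -22*1 = -22)
(o(25) + S) + k = (25 + 13/2) - 22 = 63/2 - 22 = 19/2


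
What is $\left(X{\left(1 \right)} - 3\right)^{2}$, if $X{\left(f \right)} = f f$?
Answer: $4$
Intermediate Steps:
$X{\left(f \right)} = f^{2}$
$\left(X{\left(1 \right)} - 3\right)^{2} = \left(1^{2} - 3\right)^{2} = \left(1 - 3\right)^{2} = \left(-2\right)^{2} = 4$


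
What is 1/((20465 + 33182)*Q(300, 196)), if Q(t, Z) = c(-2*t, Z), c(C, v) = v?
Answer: 1/10514812 ≈ 9.5104e-8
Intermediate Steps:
Q(t, Z) = Z
1/((20465 + 33182)*Q(300, 196)) = 1/((20465 + 33182)*196) = (1/196)/53647 = (1/53647)*(1/196) = 1/10514812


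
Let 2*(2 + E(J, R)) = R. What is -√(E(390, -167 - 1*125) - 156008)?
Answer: -26*I*√231 ≈ -395.17*I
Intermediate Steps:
E(J, R) = -2 + R/2
-√(E(390, -167 - 1*125) - 156008) = -√((-2 + (-167 - 1*125)/2) - 156008) = -√((-2 + (-167 - 125)/2) - 156008) = -√((-2 + (½)*(-292)) - 156008) = -√((-2 - 146) - 156008) = -√(-148 - 156008) = -√(-156156) = -26*I*√231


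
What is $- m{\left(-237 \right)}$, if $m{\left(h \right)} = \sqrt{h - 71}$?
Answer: $- 2 i \sqrt{77} \approx - 17.55 i$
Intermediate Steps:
$m{\left(h \right)} = \sqrt{-71 + h}$
$- m{\left(-237 \right)} = - \sqrt{-71 - 237} = - \sqrt{-308} = - 2 i \sqrt{77}$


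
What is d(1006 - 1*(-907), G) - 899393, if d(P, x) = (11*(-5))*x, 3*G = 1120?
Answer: -2759779/3 ≈ -9.1993e+5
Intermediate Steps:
G = 1120/3 (G = (⅓)*1120 = 1120/3 ≈ 373.33)
d(P, x) = -55*x
d(1006 - 1*(-907), G) - 899393 = -55*1120/3 - 899393 = -61600/3 - 899393 = -2759779/3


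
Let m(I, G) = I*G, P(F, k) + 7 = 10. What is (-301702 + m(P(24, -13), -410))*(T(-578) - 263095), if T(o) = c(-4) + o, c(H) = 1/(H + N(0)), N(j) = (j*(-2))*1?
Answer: 79875064969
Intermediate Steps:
N(j) = -2*j (N(j) = -2*j*1 = -2*j)
P(F, k) = 3 (P(F, k) = -7 + 10 = 3)
c(H) = 1/H (c(H) = 1/(H - 2*0) = 1/(H + 0) = 1/H)
T(o) = -¼ + o (T(o) = 1/(-4) + o = -¼ + o)
m(I, G) = G*I
(-301702 + m(P(24, -13), -410))*(T(-578) - 263095) = (-301702 - 410*3)*((-¼ - 578) - 263095) = (-301702 - 1230)*(-2313/4 - 263095) = -302932*(-1054693/4) = 79875064969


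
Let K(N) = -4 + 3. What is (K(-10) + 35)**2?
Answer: 1156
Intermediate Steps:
K(N) = -1
(K(-10) + 35)**2 = (-1 + 35)**2 = 34**2 = 1156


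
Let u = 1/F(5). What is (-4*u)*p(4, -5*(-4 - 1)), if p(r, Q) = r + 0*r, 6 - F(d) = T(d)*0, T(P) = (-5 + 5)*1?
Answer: -8/3 ≈ -2.6667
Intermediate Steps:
T(P) = 0 (T(P) = 0*1 = 0)
F(d) = 6 (F(d) = 6 - 0*0 = 6 - 1*0 = 6 + 0 = 6)
p(r, Q) = r (p(r, Q) = r + 0 = r)
u = 1/6 ≈ 0.16667
(-4*u)*p(4, -5*(-4 - 1)) = -4*1/6*4 = -2/3*4 = -8/3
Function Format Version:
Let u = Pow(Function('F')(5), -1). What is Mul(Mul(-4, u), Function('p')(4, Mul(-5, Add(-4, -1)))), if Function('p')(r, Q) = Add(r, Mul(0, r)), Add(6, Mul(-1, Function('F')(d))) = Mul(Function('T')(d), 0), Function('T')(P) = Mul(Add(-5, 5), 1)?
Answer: Rational(-8, 3) ≈ -2.6667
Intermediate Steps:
Function('T')(P) = 0 (Function('T')(P) = Mul(0, 1) = 0)
Function('F')(d) = 6 (Function('F')(d) = Add(6, Mul(-1, Mul(0, 0))) = Add(6, Mul(-1, 0)) = Add(6, 0) = 6)
Function('p')(r, Q) = r (Function('p')(r, Q) = Add(r, 0) = r)
u = Rational(1, 6) (u = Pow(6, -1) = Rational(1, 6) ≈ 0.16667)
Mul(Mul(-4, u), Function('p')(4, Mul(-5, Add(-4, -1)))) = Mul(Mul(-4, Rational(1, 6)), 4) = Mul(Rational(-2, 3), 4) = Rational(-8, 3)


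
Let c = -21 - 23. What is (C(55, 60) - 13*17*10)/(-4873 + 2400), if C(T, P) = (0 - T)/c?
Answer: 8835/9892 ≈ 0.89315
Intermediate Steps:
c = -44
C(T, P) = T/44 (C(T, P) = (0 - T)/(-44) = -T*(-1/44) = T/44)
(C(55, 60) - 13*17*10)/(-4873 + 2400) = ((1/44)*55 - 13*17*10)/(-4873 + 2400) = (5/4 - 221*10)/(-2473) = (5/4 - 2210)*(-1/2473) = -8835/4*(-1/2473) = 8835/9892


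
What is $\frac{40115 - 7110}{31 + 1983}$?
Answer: $\frac{33005}{2014} \approx 16.388$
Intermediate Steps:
$\frac{40115 - 7110}{31 + 1983} = \frac{33005}{2014}$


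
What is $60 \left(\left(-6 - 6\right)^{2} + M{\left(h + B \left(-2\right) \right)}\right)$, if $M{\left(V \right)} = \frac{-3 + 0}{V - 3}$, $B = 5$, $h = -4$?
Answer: $\frac{147060}{17} \approx 8650.6$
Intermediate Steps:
$M{\left(V \right)} = - \frac{3}{-3 + V}$
$60 \left(\left(-6 - 6\right)^{2} + M{\left(h + B \left(-2\right) \right)}\right) = 60 \left(\left(-6 - 6\right)^{2} - \frac{3}{-3 + \left(-4 + 5 \left(-2\right)\right)}\right) = 60 \left(\left(-12\right)^{2} - \frac{3}{-3 - 14}\right) = 60 \left(144 - \frac{3}{-3 - 14}\right) = 60 \left(144 - \frac{3}{-17}\right) = 60 \left(144 - - \frac{3}{17}\right) = 60 \left(144 + \frac{3}{17}\right) = 60 \cdot \frac{2451}{17} = \frac{147060}{17}$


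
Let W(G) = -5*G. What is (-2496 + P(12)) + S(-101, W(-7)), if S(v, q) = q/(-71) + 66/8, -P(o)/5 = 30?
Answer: -749261/284 ≈ -2638.2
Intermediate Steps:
P(o) = -150 (P(o) = -5*30 = -150)
S(v, q) = 33/4 - q/71 (S(v, q) = q*(-1/71) + 66*(⅛) = -q/71 + 33/4 = 33/4 - q/71)
(-2496 + P(12)) + S(-101, W(-7)) = (-2496 - 150) + (33/4 - (-5)*(-7)/71) = -2646 + (33/4 - 1/71*35) = -2646 + (33/4 - 35/71) = -2646 + 2203/284 = -749261/284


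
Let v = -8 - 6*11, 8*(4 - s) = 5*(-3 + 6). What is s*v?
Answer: -629/4 ≈ -157.25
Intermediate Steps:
s = 17/8 (s = 4 - 5*(-3 + 6)/8 = 4 - 5*3/8 = 4 - ⅛*15 = 4 - 15/8 = 17/8 ≈ 2.1250)
v = -74 (v = -8 - 66 = -74)
s*v = (17/8)*(-74) = -629/4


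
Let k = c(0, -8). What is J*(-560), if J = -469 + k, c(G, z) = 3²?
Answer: 257600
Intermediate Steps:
c(G, z) = 9
k = 9
J = -460 (J = -469 + 9 = -460)
J*(-560) = -460*(-560) = 257600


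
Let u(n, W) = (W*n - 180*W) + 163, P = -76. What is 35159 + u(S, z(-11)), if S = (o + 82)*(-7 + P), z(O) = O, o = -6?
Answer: 106690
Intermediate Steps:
S = -6308 (S = (-6 + 82)*(-7 - 76) = 76*(-83) = -6308)
u(n, W) = 163 - 180*W + W*n (u(n, W) = (-180*W + W*n) + 163 = 163 - 180*W + W*n)
35159 + u(S, z(-11)) = 35159 + (163 - 180*(-11) - 11*(-6308)) = 35159 + (163 + 1980 + 69388) = 35159 + 71531 = 106690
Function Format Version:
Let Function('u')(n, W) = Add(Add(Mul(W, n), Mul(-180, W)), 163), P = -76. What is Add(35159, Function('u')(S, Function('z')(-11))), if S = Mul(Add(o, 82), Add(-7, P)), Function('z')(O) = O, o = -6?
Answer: 106690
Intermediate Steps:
S = -6308 (S = Mul(Add(-6, 82), Add(-7, -76)) = Mul(76, -83) = -6308)
Function('u')(n, W) = Add(163, Mul(-180, W), Mul(W, n)) (Function('u')(n, W) = Add(Add(Mul(-180, W), Mul(W, n)), 163) = Add(163, Mul(-180, W), Mul(W, n)))
Add(35159, Function('u')(S, Function('z')(-11))) = Add(35159, Add(163, Mul(-180, -11), Mul(-11, -6308))) = Add(35159, Add(163, 1980, 69388)) = Add(35159, 71531) = 106690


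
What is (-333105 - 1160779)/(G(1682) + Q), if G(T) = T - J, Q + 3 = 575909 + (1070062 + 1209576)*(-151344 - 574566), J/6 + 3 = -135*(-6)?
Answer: 746942/827405723917 ≈ 9.0275e-7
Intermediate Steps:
J = 4842 (J = -18 + 6*(-135*(-6)) = -18 + 6*810 = -18 + 4860 = 4842)
Q = -1654811444674 (Q = -3 + (575909 + (1070062 + 1209576)*(-151344 - 574566)) = -3 + (575909 + 2279638*(-725910)) = -3 + (575909 - 1654812020580) = -3 - 1654811444671 = -1654811444674)
G(T) = -4842 + T (G(T) = T - 1*4842 = T - 4842 = -4842 + T)
(-333105 - 1160779)/(G(1682) + Q) = (-333105 - 1160779)/((-4842 + 1682) - 1654811444674) = -1493884/(-3160 - 1654811444674) = -1493884/(-1654811447834) = -1493884*(-1/1654811447834) = 746942/827405723917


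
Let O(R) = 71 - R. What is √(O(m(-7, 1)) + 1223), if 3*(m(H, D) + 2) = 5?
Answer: √11649/3 ≈ 35.977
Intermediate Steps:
m(H, D) = -⅓ (m(H, D) = -2 + (⅓)*5 = -2 + 5/3 = -⅓)
√(O(m(-7, 1)) + 1223) = √((71 - 1*(-⅓)) + 1223) = √((71 + ⅓) + 1223) = √(214/3 + 1223) = √(3883/3) = √11649/3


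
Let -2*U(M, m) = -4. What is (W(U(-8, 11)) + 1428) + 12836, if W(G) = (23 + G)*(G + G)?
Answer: 14364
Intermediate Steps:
U(M, m) = 2 (U(M, m) = -½*(-4) = 2)
W(G) = 2*G*(23 + G) (W(G) = (23 + G)*(2*G) = 2*G*(23 + G))
(W(U(-8, 11)) + 1428) + 12836 = (2*2*(23 + 2) + 1428) + 12836 = (2*2*25 + 1428) + 12836 = (100 + 1428) + 12836 = 1528 + 12836 = 14364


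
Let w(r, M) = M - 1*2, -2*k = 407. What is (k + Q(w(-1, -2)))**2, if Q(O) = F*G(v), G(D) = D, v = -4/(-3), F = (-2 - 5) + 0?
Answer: 1630729/36 ≈ 45298.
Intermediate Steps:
k = -407/2 (k = -1/2*407 = -407/2 ≈ -203.50)
F = -7 (F = -7 + 0 = -7)
v = 4/3 (v = -4*(-1/3) = 4/3 ≈ 1.3333)
w(r, M) = -2 + M (w(r, M) = M - 2 = -2 + M)
Q(O) = -28/3 (Q(O) = -7*4/3 = -28/3)
(k + Q(w(-1, -2)))**2 = (-407/2 - 28/3)**2 = (-1277/6)**2 = 1630729/36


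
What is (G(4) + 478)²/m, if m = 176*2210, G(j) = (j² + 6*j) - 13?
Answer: 51005/77792 ≈ 0.65566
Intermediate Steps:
G(j) = -13 + j² + 6*j
m = 388960
(G(4) + 478)²/m = ((-13 + 4² + 6*4) + 478)²/388960 = ((-13 + 16 + 24) + 478)²*(1/388960) = (27 + 478)²*(1/388960) = 505²*(1/388960) = 255025*(1/388960) = 51005/77792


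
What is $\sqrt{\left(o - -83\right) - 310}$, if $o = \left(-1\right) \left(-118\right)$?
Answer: $i \sqrt{109} \approx 10.44 i$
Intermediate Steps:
$o = 118$
$\sqrt{\left(o - -83\right) - 310} = \sqrt{\left(118 - -83\right) - 310} = \sqrt{\left(118 + 83\right) - 310} = \sqrt{201 - 310} = \sqrt{-109} = i \sqrt{109}$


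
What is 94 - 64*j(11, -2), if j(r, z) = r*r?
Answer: -7650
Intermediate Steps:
j(r, z) = r**2
94 - 64*j(11, -2) = 94 - 64*11**2 = 94 - 64*121 = 94 - 7744 = -7650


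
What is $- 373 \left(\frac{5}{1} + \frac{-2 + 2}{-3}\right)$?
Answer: $-1865$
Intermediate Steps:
$- 373 \left(\frac{5}{1} + \frac{-2 + 2}{-3}\right) = - 373 \left(5 \cdot 1 + 0 \left(- \frac{1}{3}\right)\right) = - 373 \left(5 + 0\right) = \left(-373\right) 5 = -1865$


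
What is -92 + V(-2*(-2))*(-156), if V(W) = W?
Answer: -716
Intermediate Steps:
-92 + V(-2*(-2))*(-156) = -92 - 2*(-2)*(-156) = -92 + 4*(-156) = -92 - 624 = -716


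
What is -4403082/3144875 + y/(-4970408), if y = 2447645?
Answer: -29582651566831/15631311859000 ≈ -1.8925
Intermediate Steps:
-4403082/3144875 + y/(-4970408) = -4403082/3144875 + 2447645/(-4970408) = -4403082*1/3144875 + 2447645*(-1/4970408) = -4403082/3144875 - 2447645/4970408 = -29582651566831/15631311859000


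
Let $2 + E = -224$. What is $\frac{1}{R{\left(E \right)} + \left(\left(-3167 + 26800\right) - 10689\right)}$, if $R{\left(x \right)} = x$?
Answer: $\frac{1}{12718} \approx 7.8629 \cdot 10^{-5}$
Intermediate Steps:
$E = -226$ ($E = -2 - 224 = -226$)
$\frac{1}{R{\left(E \right)} + \left(\left(-3167 + 26800\right) - 10689\right)} = \frac{1}{-226 + \left(\left(-3167 + 26800\right) - 10689\right)} = \frac{1}{-226 + \left(23633 - 10689\right)} = \frac{1}{-226 + 12944} = \frac{1}{12718}$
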